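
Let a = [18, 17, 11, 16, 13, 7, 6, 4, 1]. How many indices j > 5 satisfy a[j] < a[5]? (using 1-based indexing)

4

The element at index 5 is 13.
Elements after it: 7, 6, 4, 1
Those smaller than 13: 7, 6, 4, 1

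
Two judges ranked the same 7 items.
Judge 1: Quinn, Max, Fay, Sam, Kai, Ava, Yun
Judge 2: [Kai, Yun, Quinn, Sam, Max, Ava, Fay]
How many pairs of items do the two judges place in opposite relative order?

12

Assign each item its position (1..7) in the first ordering, then rewrite the second ordering as that position sequence:
positions: Quinn→1, Max→2, Fay→3, Sam→4, Kai→5, Ava→6, Yun→7
second ordering as positions: [5, 7, 1, 4, 2, 6, 3]
Discordant pairs = inversions in this position sequence.
5: 1, 4, 2, 3 → 4
7: 1, 4, 2, 6, 3 → 5
1: 0
4: 2, 3 → 2
2: 0
6: 3 → 1
3: 0
Total: 4 + 5 + 0 + 2 + 0 + 1 + 0 = 12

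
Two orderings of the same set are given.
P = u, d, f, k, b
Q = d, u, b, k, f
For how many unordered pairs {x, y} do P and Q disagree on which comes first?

4

Assign each item its position (1..5) in the first ordering, then rewrite the second ordering as that position sequence:
positions: u→1, d→2, f→3, k→4, b→5
second ordering as positions: [2, 1, 5, 4, 3]
Discordant pairs = inversions in this position sequence.
2: 1 → 1
1: 0
5: 4, 3 → 2
4: 3 → 1
3: 0
Total: 1 + 0 + 2 + 1 + 0 = 4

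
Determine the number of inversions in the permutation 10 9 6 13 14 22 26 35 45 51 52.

3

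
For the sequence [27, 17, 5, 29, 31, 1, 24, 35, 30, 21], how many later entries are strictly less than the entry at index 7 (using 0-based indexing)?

The element at index 7 is 35.
Elements after it: 30, 21
Those smaller than 35: 30, 21

2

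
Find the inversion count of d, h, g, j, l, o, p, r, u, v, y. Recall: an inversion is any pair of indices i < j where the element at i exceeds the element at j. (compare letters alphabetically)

For each element, count later entries that are smaller:
d: 0
h: 1
g: 0
j: 0
l: 0
o: 0
p: 0
r: 0
u: 0
v: 0
y: 0
Sum: 0 + 1 + 0 + 0 + 0 + 0 + 0 + 0 + 0 + 0 + 0 = 1

1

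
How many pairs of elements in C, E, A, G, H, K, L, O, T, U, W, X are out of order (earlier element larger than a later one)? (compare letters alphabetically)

2 out-of-order pairs

Element-by-element contributions:
C → A → 1
E → A → 1
A → none → 0
G → none → 0
H → none → 0
K → none → 0
L → none → 0
O → none → 0
T → none → 0
U → none → 0
W → none → 0
X → none → 0
Sum: 1 + 1 + 0 + 0 + 0 + 0 + 0 + 0 + 0 + 0 + 0 + 0 = 2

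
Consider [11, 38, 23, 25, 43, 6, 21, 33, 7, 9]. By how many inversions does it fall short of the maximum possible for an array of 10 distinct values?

18 inversions short

Maximum inversions for 10 distinct elements is C(10, 2) = 10·9/2 = 45.
Current inversions — for each element, count later smaller elements:
11: 3
38: 7
23: 4
25: 4
43: 5
6: 0
21: 2
33: 2
7: 0
9: 0
Current total: 3 + 7 + 4 + 4 + 5 + 0 + 2 + 2 + 0 + 0 = 27
Shortfall: 45 − 27 = 18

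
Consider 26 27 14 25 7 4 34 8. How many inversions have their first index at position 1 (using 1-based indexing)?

The element at index 1 is 26.
Elements after it: 27, 14, 25, 7, 4, 34, 8
Those smaller than 26: 14, 25, 7, 4, 8

5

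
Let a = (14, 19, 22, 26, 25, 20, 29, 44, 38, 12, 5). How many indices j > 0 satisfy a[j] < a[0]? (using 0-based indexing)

2

The element at index 0 is 14.
Elements after it: 19, 22, 26, 25, 20, 29, 44, 38, 12, 5
Those smaller than 14: 12, 5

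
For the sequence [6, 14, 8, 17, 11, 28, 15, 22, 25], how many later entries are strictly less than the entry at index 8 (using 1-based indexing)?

0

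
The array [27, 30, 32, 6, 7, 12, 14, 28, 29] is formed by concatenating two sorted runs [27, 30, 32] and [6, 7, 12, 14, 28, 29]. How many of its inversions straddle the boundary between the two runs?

Count, for every r in R, how many entries of L exceed r:
r = 6: 27, 30, 32 → 3
r = 7: 27, 30, 32 → 3
r = 12: 27, 30, 32 → 3
r = 14: 27, 30, 32 → 3
r = 28: 30, 32 → 2
r = 29: 30, 32 → 2
Cross-inversions: 3 + 3 + 3 + 3 + 2 + 2 = 16

16 split inversions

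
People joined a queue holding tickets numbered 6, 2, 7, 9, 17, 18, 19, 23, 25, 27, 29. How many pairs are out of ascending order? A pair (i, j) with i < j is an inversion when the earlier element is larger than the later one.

Count, for each position, how many later elements it exceeds:
6 → 2 → 1
2 → none → 0
7 → none → 0
9 → none → 0
17 → none → 0
18 → none → 0
19 → none → 0
23 → none → 0
25 → none → 0
27 → none → 0
29 → none → 0
Sum: 1 + 0 + 0 + 0 + 0 + 0 + 0 + 0 + 0 + 0 + 0 = 1

1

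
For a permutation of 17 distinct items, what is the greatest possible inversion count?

136 inversions

The maximum occurs when the array is in strictly decreasing order: every one of the C(17, 2) pairs is inverted.
C(17, 2) = 17·16/2 = 136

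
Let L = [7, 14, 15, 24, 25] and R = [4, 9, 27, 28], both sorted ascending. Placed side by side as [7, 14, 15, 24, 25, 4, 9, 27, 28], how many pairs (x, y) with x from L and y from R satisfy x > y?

Count, for every r in R, how many entries of L exceed r:
r = 4: 7, 14, 15, 24, 25 → 5
r = 9: 14, 15, 24, 25 → 4
r = 27: none → 0
r = 28: none → 0
Cross-inversions: 5 + 4 + 0 + 0 = 9

9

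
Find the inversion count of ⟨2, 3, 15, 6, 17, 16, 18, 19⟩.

2

Count, for each position, how many later elements it exceeds:
2 → none → 0
3 → none → 0
15 → 6 → 1
6 → none → 0
17 → 16 → 1
16 → none → 0
18 → none → 0
19 → none → 0
Sum: 0 + 0 + 1 + 0 + 1 + 0 + 0 + 0 = 2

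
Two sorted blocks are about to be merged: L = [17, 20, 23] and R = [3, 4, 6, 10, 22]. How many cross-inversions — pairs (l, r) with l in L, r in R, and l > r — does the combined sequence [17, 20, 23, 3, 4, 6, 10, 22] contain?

Count, for every r in R, how many entries of L exceed r:
r = 3: 17, 20, 23 → 3
r = 4: 17, 20, 23 → 3
r = 6: 17, 20, 23 → 3
r = 10: 17, 20, 23 → 3
r = 22: 23 → 1
Cross-inversions: 3 + 3 + 3 + 3 + 1 = 13

13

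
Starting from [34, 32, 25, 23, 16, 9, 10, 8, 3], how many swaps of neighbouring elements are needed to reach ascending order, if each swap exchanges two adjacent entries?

35 swaps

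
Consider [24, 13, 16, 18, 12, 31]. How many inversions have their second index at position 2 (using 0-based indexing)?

1 such element

The element at index 2 is 16.
Elements before it: 24, 13
Those larger than 16: 24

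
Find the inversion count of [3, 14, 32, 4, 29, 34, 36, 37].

3

Sweep left to right; for each value list the smaller values that follow it:
3 → none → 0
14 → 4 → 1
32 → 4, 29 → 2
4 → none → 0
29 → none → 0
34 → none → 0
36 → none → 0
37 → none → 0
Sum: 0 + 1 + 2 + 0 + 0 + 0 + 0 + 0 = 3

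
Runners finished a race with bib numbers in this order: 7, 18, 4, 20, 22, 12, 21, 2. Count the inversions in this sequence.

13 inversions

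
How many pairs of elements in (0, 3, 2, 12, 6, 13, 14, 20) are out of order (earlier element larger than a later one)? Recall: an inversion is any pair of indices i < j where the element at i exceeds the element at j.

Count, for each position, how many later elements it exceeds:
0: 0
3: 1
2: 0
12: 1
6: 0
13: 0
14: 0
20: 0
Sum: 0 + 1 + 0 + 1 + 0 + 0 + 0 + 0 = 2

2 inversions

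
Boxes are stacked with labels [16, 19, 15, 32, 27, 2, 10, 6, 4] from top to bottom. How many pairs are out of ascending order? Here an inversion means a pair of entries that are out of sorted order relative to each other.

26 out-of-order pairs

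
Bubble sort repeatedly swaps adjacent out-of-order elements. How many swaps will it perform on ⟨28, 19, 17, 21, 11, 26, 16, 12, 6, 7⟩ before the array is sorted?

Each adjacent swap fixes exactly one inversion, so the minimum swap count equals the number of inversions.
Count inversions — for each element, later elements that are smaller:
28: 19, 17, 21, 11, 26, 16, 12, 6, 7 → 9
19: 17, 11, 16, 12, 6, 7 → 6
17: 11, 16, 12, 6, 7 → 5
21: 11, 16, 12, 6, 7 → 5
11: 6, 7 → 2
26: 16, 12, 6, 7 → 4
16: 12, 6, 7 → 3
12: 6, 7 → 2
6: none → 0
7: none → 0
Total inversions: 9 + 6 + 5 + 5 + 2 + 4 + 3 + 2 + 0 + 0 = 36

Adjacent swaps: 36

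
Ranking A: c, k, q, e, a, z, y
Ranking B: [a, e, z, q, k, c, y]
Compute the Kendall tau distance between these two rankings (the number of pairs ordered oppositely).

Assign each item its position (1..7) in the first ordering, then rewrite the second ordering as that position sequence:
positions: c→1, k→2, q→3, e→4, a→5, z→6, y→7
second ordering as positions: [5, 4, 6, 3, 2, 1, 7]
Discordant pairs = inversions in this position sequence.
5: 4, 3, 2, 1 → 4
4: 3, 2, 1 → 3
6: 3, 2, 1 → 3
3: 2, 1 → 2
2: 1 → 1
1: 0
7: 0
Total: 4 + 3 + 3 + 2 + 1 + 0 + 0 = 13

13 discordant pairs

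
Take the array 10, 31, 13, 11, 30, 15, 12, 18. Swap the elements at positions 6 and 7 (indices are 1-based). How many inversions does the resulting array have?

Inversions: 11

Positions 6 and 7 hold 15 and 12; after swapping, the array is [10, 31, 13, 11, 30, 12, 15, 18].
For each element, count later entries that are smaller:
10 → none → 0
31 → 13, 11, 30, 12, 15, 18 → 6
13 → 11, 12 → 2
11 → none → 0
30 → 12, 15, 18 → 3
12 → none → 0
15 → none → 0
18 → none → 0
Sum: 0 + 6 + 2 + 0 + 3 + 0 + 0 + 0 = 11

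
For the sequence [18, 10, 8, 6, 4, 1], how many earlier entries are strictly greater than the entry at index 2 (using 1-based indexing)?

1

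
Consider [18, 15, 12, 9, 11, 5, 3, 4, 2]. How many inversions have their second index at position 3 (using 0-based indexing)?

3

The element at index 3 is 9.
Elements before it: 18, 15, 12
Those larger than 9: 18, 15, 12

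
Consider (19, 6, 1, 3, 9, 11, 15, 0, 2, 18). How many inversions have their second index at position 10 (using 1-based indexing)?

The element at index 10 is 18.
Elements before it: 19, 6, 1, 3, 9, 11, 15, 0, 2
Those larger than 18: 19

1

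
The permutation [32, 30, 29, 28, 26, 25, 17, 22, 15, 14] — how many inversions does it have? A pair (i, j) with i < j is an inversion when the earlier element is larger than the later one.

44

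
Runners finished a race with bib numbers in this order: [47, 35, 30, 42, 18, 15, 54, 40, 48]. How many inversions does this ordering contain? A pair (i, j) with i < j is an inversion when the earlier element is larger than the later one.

Count, for each position, how many later elements it exceeds:
47: 6
35: 3
30: 2
42: 3
18: 1
15: 0
54: 2
40: 0
48: 0
Sum: 6 + 3 + 2 + 3 + 1 + 0 + 2 + 0 + 0 = 17

Out-of-order pairs: 17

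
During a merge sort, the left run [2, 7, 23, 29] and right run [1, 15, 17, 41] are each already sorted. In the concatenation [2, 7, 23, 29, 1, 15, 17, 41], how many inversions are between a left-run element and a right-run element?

8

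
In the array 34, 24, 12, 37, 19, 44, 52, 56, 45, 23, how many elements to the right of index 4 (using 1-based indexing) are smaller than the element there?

2

The element at index 4 is 37.
Elements after it: 19, 44, 52, 56, 45, 23
Those smaller than 37: 19, 23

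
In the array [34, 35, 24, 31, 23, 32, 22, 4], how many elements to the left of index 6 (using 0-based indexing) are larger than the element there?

6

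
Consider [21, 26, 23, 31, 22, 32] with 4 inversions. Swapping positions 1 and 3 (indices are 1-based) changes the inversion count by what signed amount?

+1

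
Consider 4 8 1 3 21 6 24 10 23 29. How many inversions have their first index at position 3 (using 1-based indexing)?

The element at index 3 is 1.
Elements after it: 3, 21, 6, 24, 10, 23, 29
None of them are smaller than 1.

0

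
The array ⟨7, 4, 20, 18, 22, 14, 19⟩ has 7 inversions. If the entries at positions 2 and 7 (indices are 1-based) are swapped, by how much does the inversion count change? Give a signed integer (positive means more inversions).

Positions 2 and 7 hold 4 and 19; after swapping, the array is [7, 19, 20, 18, 22, 14, 4].
For each element, count later entries that are smaller:
7 → 4 → 1
19 → 18, 14, 4 → 3
20 → 18, 14, 4 → 3
18 → 14, 4 → 2
22 → 14, 4 → 2
14 → 4 → 1
4 → none → 0
Sum: 1 + 3 + 3 + 2 + 2 + 1 + 0 = 12
Change: 12 − 7 = +5

+5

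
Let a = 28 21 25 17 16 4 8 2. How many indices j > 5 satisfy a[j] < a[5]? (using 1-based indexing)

3

The element at index 5 is 16.
Elements after it: 4, 8, 2
Those smaller than 16: 4, 8, 2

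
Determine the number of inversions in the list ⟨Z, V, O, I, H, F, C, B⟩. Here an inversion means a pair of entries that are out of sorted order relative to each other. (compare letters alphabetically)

Sweep left to right; for each value list the smaller values that follow it:
Z: 7
V: 6
O: 5
I: 4
H: 3
F: 2
C: 1
B: 0
Sum: 7 + 6 + 5 + 4 + 3 + 2 + 1 + 0 = 28

28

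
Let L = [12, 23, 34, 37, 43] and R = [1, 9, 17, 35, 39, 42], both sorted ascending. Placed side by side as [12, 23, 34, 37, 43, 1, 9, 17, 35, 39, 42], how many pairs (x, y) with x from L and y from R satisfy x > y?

18 split inversions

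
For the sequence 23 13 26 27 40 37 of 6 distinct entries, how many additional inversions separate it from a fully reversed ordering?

Maximum inversions for 6 distinct elements is C(6, 2) = 6·5/2 = 15.
Current inversions — for each element, count later smaller elements:
23: 1
13: 0
26: 0
27: 0
40: 1
37: 0
Current total: 1 + 0 + 0 + 0 + 1 + 0 = 2
Shortfall: 15 − 2 = 13

13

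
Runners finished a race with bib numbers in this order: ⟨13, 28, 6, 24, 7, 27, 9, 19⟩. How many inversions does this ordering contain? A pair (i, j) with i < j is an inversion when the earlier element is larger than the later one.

14 out-of-order pairs

For each element, count later entries that are smaller:
13: 3
28: 6
6: 0
24: 3
7: 0
27: 2
9: 0
19: 0
Sum: 3 + 6 + 0 + 3 + 0 + 2 + 0 + 0 = 14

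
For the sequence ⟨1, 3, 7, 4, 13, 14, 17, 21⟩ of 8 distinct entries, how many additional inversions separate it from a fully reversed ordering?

Maximum inversions for 8 distinct elements is C(8, 2) = 8·7/2 = 28.
Current inversions — for each element, count later smaller elements:
1: 0
3: 0
7: 1
4: 0
13: 0
14: 0
17: 0
21: 0
Current total: 0 + 0 + 1 + 0 + 0 + 0 + 0 + 0 = 1
Shortfall: 28 − 1 = 27

27 inversions short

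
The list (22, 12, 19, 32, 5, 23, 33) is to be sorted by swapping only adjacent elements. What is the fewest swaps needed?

7

Minimum adjacent swaps = number of inversions (each swap of adjacent out-of-order elements removes one inversion and no swap can remove more).
Count inversions — for each element, later elements that are smaller:
22: 12, 19, 5 → 3
12: 5 → 1
19: 5 → 1
32: 5, 23 → 2
5: none → 0
23: none → 0
33: none → 0
Total inversions: 3 + 1 + 1 + 2 + 0 + 0 + 0 = 7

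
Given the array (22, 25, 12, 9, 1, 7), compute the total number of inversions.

Count, for each position, how many later elements it exceeds:
22: 4
25: 4
12: 3
9: 2
1: 0
7: 0
Sum: 4 + 4 + 3 + 2 + 0 + 0 = 13

There are 13 inversions.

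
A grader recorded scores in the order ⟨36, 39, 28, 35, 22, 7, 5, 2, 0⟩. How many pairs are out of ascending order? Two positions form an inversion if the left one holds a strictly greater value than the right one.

Element-by-element contributions:
36: 7
39: 7
28: 5
35: 5
22: 4
7: 3
5: 2
2: 1
0: 0
Sum: 7 + 7 + 5 + 5 + 4 + 3 + 2 + 1 + 0 = 34

Inversions: 34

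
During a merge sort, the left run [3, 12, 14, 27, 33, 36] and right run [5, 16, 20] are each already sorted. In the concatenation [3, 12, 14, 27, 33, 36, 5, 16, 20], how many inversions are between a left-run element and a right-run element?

11 split inversions

For each element r of the right run, count left-run elements greater than r:
r = 5: 12, 14, 27, 33, 36 → 5
r = 16: 27, 33, 36 → 3
r = 20: 27, 33, 36 → 3
Cross-inversions: 5 + 3 + 3 = 11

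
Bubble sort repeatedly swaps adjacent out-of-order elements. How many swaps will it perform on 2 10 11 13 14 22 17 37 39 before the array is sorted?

1 adjacent swap

The minimum number of adjacent swaps to sort an array equals its inversion count, since every such swap removes exactly one inversion.
Count inversions — for each element, later elements that are smaller:
2: none → 0
10: none → 0
11: none → 0
13: none → 0
14: none → 0
22: 17 → 1
17: none → 0
37: none → 0
39: none → 0
Total inversions: 0 + 0 + 0 + 0 + 0 + 1 + 0 + 0 + 0 = 1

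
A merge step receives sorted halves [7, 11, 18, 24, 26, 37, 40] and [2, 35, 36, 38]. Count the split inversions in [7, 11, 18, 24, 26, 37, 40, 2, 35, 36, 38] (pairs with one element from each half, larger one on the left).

For each element r of the right run, count left-run elements greater than r:
r = 2: 7, 11, 18, 24, 26, 37, 40 → 7
r = 35: 37, 40 → 2
r = 36: 37, 40 → 2
r = 38: 40 → 1
Cross-inversions: 7 + 2 + 2 + 1 = 12

Split inversions: 12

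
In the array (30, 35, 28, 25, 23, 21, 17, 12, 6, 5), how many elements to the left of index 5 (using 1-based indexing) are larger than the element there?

The element at index 5 is 23.
Elements before it: 30, 35, 28, 25
Those larger than 23: 30, 35, 28, 25

4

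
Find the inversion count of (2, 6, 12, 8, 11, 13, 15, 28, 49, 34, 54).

Sweep left to right; for each value list the smaller values that follow it:
2 → none → 0
6 → none → 0
12 → 8, 11 → 2
8 → none → 0
11 → none → 0
13 → none → 0
15 → none → 0
28 → none → 0
49 → 34 → 1
34 → none → 0
54 → none → 0
Sum: 0 + 0 + 2 + 0 + 0 + 0 + 0 + 0 + 1 + 0 + 0 = 3

3 inversions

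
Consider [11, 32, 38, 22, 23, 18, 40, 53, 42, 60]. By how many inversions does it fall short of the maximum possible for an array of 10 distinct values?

Maximum inversions for 10 distinct elements is C(10, 2) = 10·9/2 = 45.
Current inversions — for each element, count later smaller elements:
11: 0
32: 3
38: 3
22: 1
23: 1
18: 0
40: 0
53: 1
42: 0
60: 0
Current total: 0 + 3 + 3 + 1 + 1 + 0 + 0 + 1 + 0 + 0 = 9
Shortfall: 45 − 9 = 36

36 inversions short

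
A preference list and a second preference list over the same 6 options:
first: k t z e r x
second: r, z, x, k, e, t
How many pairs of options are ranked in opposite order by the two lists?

Pairs: 10

Assign each item its position (1..6) in the first ordering, then rewrite the second ordering as that position sequence:
positions: k→1, t→2, z→3, e→4, r→5, x→6
second ordering as positions: [5, 3, 6, 1, 4, 2]
Discordant pairs = inversions in this position sequence.
5: 3, 1, 4, 2 → 4
3: 1, 2 → 2
6: 1, 4, 2 → 3
1: 0
4: 2 → 1
2: 0
Total: 4 + 2 + 3 + 0 + 1 + 0 = 10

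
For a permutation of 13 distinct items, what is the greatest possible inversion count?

Inversions: 78

The maximum occurs when the array is in strictly decreasing order: every one of the C(13, 2) pairs is inverted.
C(13, 2) = 13·12/2 = 78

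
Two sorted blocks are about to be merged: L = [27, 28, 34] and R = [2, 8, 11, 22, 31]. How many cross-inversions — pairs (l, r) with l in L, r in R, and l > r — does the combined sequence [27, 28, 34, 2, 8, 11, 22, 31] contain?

Take each right-half value and tally the left-half values above it:
r = 2: 27, 28, 34 → 3
r = 8: 27, 28, 34 → 3
r = 11: 27, 28, 34 → 3
r = 22: 27, 28, 34 → 3
r = 31: 34 → 1
Cross-inversions: 3 + 3 + 3 + 3 + 1 = 13

13 cross-inversions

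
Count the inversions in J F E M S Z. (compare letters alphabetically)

3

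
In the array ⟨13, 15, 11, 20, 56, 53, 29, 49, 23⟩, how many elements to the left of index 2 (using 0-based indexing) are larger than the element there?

2

The element at index 2 is 11.
Elements before it: 13, 15
Those larger than 11: 13, 15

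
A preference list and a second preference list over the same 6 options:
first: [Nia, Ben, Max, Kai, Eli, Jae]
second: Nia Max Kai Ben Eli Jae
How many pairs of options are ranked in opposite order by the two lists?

2 pairs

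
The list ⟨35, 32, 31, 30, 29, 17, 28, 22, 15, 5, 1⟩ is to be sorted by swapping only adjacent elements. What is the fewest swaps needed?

Minimum adjacent swaps = number of inversions (each swap of adjacent out-of-order elements removes one inversion and no swap can remove more).
Count inversions — for each element, later elements that are smaller:
35: 32, 31, 30, 29, 17, 28, 22, 15, 5, 1 → 10
32: 31, 30, 29, 17, 28, 22, 15, 5, 1 → 9
31: 30, 29, 17, 28, 22, 15, 5, 1 → 8
30: 29, 17, 28, 22, 15, 5, 1 → 7
29: 17, 28, 22, 15, 5, 1 → 6
17: 15, 5, 1 → 3
28: 22, 15, 5, 1 → 4
22: 15, 5, 1 → 3
15: 5, 1 → 2
5: 1 → 1
1: none → 0
Total inversions: 10 + 9 + 8 + 7 + 6 + 3 + 4 + 3 + 2 + 1 + 0 = 53

There are 53 adjacent swaps.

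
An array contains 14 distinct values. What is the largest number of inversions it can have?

91

A reversed (strictly descending) arrangement makes every pair an inversion, giving C(14, 2) inversions.
C(14, 2) = 14·13/2 = 91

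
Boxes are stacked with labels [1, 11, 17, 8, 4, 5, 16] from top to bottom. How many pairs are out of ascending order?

9 inversions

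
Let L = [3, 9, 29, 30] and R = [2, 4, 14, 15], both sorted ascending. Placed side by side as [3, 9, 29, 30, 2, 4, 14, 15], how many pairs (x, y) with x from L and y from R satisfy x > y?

For each element r of the right run, count left-run elements greater than r:
r = 2: 3, 9, 29, 30 → 4
r = 4: 9, 29, 30 → 3
r = 14: 29, 30 → 2
r = 15: 29, 30 → 2
Cross-inversions: 4 + 3 + 2 + 2 = 11

11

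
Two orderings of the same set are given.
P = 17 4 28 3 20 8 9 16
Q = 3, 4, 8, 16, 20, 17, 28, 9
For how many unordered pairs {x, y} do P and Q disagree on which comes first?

Assign each item its position (1..8) in the first ordering, then rewrite the second ordering as that position sequence:
positions: 17→1, 4→2, 28→3, 3→4, 20→5, 8→6, 9→7, 16→8
second ordering as positions: [4, 2, 6, 8, 5, 1, 3, 7]
Discordant pairs = inversions in this position sequence.
4: 2, 1, 3 → 3
2: 1 → 1
6: 5, 1, 3 → 3
8: 5, 1, 3, 7 → 4
5: 1, 3 → 2
1: 0
3: 0
7: 0
Total: 3 + 1 + 3 + 4 + 2 + 0 + 0 + 0 = 13

13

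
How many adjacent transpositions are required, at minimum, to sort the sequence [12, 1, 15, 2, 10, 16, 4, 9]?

13 adjacent swaps

Each adjacent swap fixes exactly one inversion, so the minimum swap count equals the number of inversions.
Count inversions — for each element, later elements that are smaller:
12: 1, 2, 10, 4, 9 → 5
1: none → 0
15: 2, 10, 4, 9 → 4
2: none → 0
10: 4, 9 → 2
16: 4, 9 → 2
4: none → 0
9: none → 0
Total inversions: 5 + 0 + 4 + 0 + 2 + 2 + 0 + 0 = 13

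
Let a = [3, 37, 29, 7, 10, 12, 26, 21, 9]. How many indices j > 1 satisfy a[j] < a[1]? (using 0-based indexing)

The element at index 1 is 37.
Elements after it: 29, 7, 10, 12, 26, 21, 9
Those smaller than 37: 29, 7, 10, 12, 26, 21, 9

7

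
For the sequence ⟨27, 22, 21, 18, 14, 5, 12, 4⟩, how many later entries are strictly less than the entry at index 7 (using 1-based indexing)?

The element at index 7 is 12.
Elements after it: 4
Those smaller than 12: 4

1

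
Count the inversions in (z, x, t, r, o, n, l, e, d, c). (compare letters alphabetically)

45

For each element, count later entries that are smaller:
z → x, t, r, o, n, l, e, d, c → 9
x → t, r, o, n, l, e, d, c → 8
t → r, o, n, l, e, d, c → 7
r → o, n, l, e, d, c → 6
o → n, l, e, d, c → 5
n → l, e, d, c → 4
l → e, d, c → 3
e → d, c → 2
d → c → 1
c → none → 0
Sum: 9 + 8 + 7 + 6 + 5 + 4 + 3 + 2 + 1 + 0 = 45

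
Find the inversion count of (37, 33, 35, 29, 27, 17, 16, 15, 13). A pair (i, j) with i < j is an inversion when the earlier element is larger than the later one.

Sweep left to right; for each value list the smaller values that follow it:
37: 8
33: 6
35: 6
29: 5
27: 4
17: 3
16: 2
15: 1
13: 0
Sum: 8 + 6 + 6 + 5 + 4 + 3 + 2 + 1 + 0 = 35

35 inversions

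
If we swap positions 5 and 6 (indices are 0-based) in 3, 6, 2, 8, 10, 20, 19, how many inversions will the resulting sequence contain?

Positions 5 and 6 hold 20 and 19; after swapping, the array is [3, 6, 2, 8, 10, 19, 20].
Count, for each position, how many later elements it exceeds:
3 → 2 → 1
6 → 2 → 1
2 → none → 0
8 → none → 0
10 → none → 0
19 → none → 0
20 → none → 0
Sum: 1 + 1 + 0 + 0 + 0 + 0 + 0 = 2

2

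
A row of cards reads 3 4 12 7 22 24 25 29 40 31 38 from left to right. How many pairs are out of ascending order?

Count, for each position, how many later elements it exceeds:
3: 0
4: 0
12: 1
7: 0
22: 0
24: 0
25: 0
29: 0
40: 2
31: 0
38: 0
Sum: 0 + 0 + 1 + 0 + 0 + 0 + 0 + 0 + 2 + 0 + 0 = 3

There are 3 out-of-order pairs.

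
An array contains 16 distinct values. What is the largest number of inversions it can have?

120

A reversed (strictly descending) arrangement makes every pair an inversion, giving C(16, 2) inversions.
C(16, 2) = 16·15/2 = 120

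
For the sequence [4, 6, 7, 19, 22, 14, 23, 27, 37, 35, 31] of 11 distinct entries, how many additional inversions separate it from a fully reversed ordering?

50 inversions short

Maximum inversions for 11 distinct elements is C(11, 2) = 11·10/2 = 55.
Current inversions — for each element, count later smaller elements:
4: 0
6: 0
7: 0
19: 1
22: 1
14: 0
23: 0
27: 0
37: 2
35: 1
31: 0
Current total: 0 + 0 + 0 + 1 + 1 + 0 + 0 + 0 + 2 + 1 + 0 = 5
Shortfall: 55 − 5 = 50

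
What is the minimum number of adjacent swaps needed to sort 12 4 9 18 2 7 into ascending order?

9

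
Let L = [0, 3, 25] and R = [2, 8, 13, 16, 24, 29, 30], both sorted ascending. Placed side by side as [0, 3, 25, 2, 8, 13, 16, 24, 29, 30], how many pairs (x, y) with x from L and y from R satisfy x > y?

There are 6 split inversions.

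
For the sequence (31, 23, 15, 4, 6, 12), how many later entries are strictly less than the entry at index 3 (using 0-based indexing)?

The element at index 3 is 4.
Elements after it: 6, 12
None of them are smaller than 4.

0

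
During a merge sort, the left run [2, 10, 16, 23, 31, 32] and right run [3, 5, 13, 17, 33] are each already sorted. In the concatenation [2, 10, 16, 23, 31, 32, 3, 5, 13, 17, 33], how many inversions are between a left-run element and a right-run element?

Count, for every r in R, how many entries of L exceed r:
r = 3: 10, 16, 23, 31, 32 → 5
r = 5: 10, 16, 23, 31, 32 → 5
r = 13: 16, 23, 31, 32 → 4
r = 17: 23, 31, 32 → 3
r = 33: none → 0
Cross-inversions: 5 + 5 + 4 + 3 + 0 = 17

17 cross-inversions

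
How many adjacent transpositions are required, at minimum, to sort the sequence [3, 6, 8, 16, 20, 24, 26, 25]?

Each adjacent swap fixes exactly one inversion, so the minimum swap count equals the number of inversions.
Count inversions — for each element, later elements that are smaller:
3: none → 0
6: none → 0
8: none → 0
16: none → 0
20: none → 0
24: none → 0
26: 25 → 1
25: none → 0
Total inversions: 0 + 0 + 0 + 0 + 0 + 0 + 1 + 0 = 1

Adjacent swaps: 1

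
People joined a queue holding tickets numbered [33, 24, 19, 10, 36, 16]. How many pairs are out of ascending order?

10 inversions

For each element, count later entries that are smaller:
33 → 24, 19, 10, 16 → 4
24 → 19, 10, 16 → 3
19 → 10, 16 → 2
10 → none → 0
36 → 16 → 1
16 → none → 0
Sum: 4 + 3 + 2 + 0 + 1 + 0 = 10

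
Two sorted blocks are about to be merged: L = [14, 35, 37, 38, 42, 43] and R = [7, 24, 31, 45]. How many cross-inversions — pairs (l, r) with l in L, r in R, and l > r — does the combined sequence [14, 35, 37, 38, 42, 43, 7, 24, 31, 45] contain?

Take each right-half value and tally the left-half values above it:
r = 7: 14, 35, 37, 38, 42, 43 → 6
r = 24: 35, 37, 38, 42, 43 → 5
r = 31: 35, 37, 38, 42, 43 → 5
r = 45: none → 0
Cross-inversions: 6 + 5 + 5 + 0 = 16

Cross-inversions: 16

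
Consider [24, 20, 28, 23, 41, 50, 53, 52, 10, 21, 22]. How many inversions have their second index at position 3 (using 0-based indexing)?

The element at index 3 is 23.
Elements before it: 24, 20, 28
Those larger than 23: 24, 28

2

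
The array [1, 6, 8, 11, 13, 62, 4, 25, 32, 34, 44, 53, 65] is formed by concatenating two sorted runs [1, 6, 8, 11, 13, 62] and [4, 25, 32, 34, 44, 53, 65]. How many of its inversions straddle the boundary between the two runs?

10

Take each right-half value and tally the left-half values above it:
r = 4: 6, 8, 11, 13, 62 → 5
r = 25: 62 → 1
r = 32: 62 → 1
r = 34: 62 → 1
r = 44: 62 → 1
r = 53: 62 → 1
r = 65: none → 0
Cross-inversions: 5 + 1 + 1 + 1 + 1 + 1 + 0 = 10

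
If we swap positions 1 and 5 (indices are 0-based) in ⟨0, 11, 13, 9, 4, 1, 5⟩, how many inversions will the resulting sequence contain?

7 inversions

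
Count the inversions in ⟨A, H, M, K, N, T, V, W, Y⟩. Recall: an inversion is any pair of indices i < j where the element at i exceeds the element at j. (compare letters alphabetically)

Out-of-order pairs: 1

Element-by-element contributions:
A: 0
H: 0
M: 1
K: 0
N: 0
T: 0
V: 0
W: 0
Y: 0
Sum: 0 + 0 + 1 + 0 + 0 + 0 + 0 + 0 + 0 = 1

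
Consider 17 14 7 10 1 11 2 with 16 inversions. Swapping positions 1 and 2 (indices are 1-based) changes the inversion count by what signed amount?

-1

Positions 1 and 2 hold 17 and 14; after swapping, the array is [14, 17, 7, 10, 1, 11, 2].
For each element, count later entries that are smaller:
14: 5
17: 5
7: 2
10: 2
1: 0
11: 1
2: 0
Sum: 5 + 5 + 2 + 2 + 0 + 1 + 0 = 15
Change: 15 − 16 = -1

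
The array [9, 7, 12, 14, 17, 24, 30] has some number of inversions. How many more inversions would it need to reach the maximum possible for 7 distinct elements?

20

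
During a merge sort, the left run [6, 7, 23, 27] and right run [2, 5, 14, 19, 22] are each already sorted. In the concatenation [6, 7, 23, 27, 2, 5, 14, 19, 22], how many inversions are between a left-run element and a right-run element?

Take each right-half value and tally the left-half values above it:
r = 2: 6, 7, 23, 27 → 4
r = 5: 6, 7, 23, 27 → 4
r = 14: 23, 27 → 2
r = 19: 23, 27 → 2
r = 22: 23, 27 → 2
Cross-inversions: 4 + 4 + 2 + 2 + 2 = 14

Cross-inversions: 14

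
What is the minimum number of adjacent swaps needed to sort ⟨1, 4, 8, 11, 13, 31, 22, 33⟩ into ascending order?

1

Each adjacent swap fixes exactly one inversion, so the minimum swap count equals the number of inversions.
Count inversions — for each element, later elements that are smaller:
1: none → 0
4: none → 0
8: none → 0
11: none → 0
13: none → 0
31: 22 → 1
22: none → 0
33: none → 0
Total inversions: 0 + 0 + 0 + 0 + 0 + 1 + 0 + 0 = 1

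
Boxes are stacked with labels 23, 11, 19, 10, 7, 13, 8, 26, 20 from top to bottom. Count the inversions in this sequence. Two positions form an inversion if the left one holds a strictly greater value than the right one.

18

Element-by-element contributions:
23 → 11, 19, 10, 7, 13, 8, 20 → 7
11 → 10, 7, 8 → 3
19 → 10, 7, 13, 8 → 4
10 → 7, 8 → 2
7 → none → 0
13 → 8 → 1
8 → none → 0
26 → 20 → 1
20 → none → 0
Sum: 7 + 3 + 4 + 2 + 0 + 1 + 0 + 1 + 0 = 18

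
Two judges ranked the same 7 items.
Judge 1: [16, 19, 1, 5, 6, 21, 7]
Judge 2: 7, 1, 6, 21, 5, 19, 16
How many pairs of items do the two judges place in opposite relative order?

There are 17 discordant pairs.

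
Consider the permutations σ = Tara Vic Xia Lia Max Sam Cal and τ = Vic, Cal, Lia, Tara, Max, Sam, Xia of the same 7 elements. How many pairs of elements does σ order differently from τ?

Assign each item its position (1..7) in the first ordering, then rewrite the second ordering as that position sequence:
positions: Tara→1, Vic→2, Xia→3, Lia→4, Max→5, Sam→6, Cal→7
second ordering as positions: [2, 7, 4, 1, 5, 6, 3]
Discordant pairs = inversions in this position sequence.
2: 1 → 1
7: 4, 1, 5, 6, 3 → 5
4: 1, 3 → 2
1: 0
5: 3 → 1
6: 3 → 1
3: 0
Total: 1 + 5 + 2 + 0 + 1 + 1 + 0 = 10

10 discordant pairs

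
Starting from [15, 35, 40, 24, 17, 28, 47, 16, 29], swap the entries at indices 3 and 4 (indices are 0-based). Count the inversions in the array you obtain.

15 inversions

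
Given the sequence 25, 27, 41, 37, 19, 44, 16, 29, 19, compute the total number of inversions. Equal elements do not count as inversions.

Element-by-element contributions:
25 → 19, 16, 19 → 3
27 → 19, 16, 19 → 3
41 → 37, 19, 16, 29, 19 → 5
37 → 19, 16, 29, 19 → 4
19 → 16 → 1
44 → 16, 29, 19 → 3
16 → none → 0
29 → 19 → 1
19 → none → 0
Sum: 3 + 3 + 5 + 4 + 1 + 3 + 0 + 1 + 0 = 20

20 out-of-order pairs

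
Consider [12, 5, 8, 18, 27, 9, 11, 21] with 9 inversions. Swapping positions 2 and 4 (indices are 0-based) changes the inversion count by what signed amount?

+3

Positions 2 and 4 hold 8 and 27; after swapping, the array is [12, 5, 27, 18, 8, 9, 11, 21].
For each element, count later entries that are smaller:
12 → 5, 8, 9, 11 → 4
5 → none → 0
27 → 18, 8, 9, 11, 21 → 5
18 → 8, 9, 11 → 3
8 → none → 0
9 → none → 0
11 → none → 0
21 → none → 0
Sum: 4 + 0 + 5 + 3 + 0 + 0 + 0 + 0 = 12
Change: 12 − 9 = +3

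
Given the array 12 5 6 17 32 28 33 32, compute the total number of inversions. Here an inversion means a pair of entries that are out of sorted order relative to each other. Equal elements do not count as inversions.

There are 4 out-of-order pairs.

Element-by-element contributions:
12: 2
5: 0
6: 0
17: 0
32: 1
28: 0
33: 1
32: 0
Sum: 2 + 0 + 0 + 0 + 1 + 0 + 1 + 0 = 4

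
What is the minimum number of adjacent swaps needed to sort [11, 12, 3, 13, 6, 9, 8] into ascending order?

12

Each adjacent swap fixes exactly one inversion, so the minimum swap count equals the number of inversions.
Count inversions — for each element, later elements that are smaller:
11: 3, 6, 9, 8 → 4
12: 3, 6, 9, 8 → 4
3: none → 0
13: 6, 9, 8 → 3
6: none → 0
9: 8 → 1
8: none → 0
Total inversions: 4 + 4 + 0 + 3 + 0 + 1 + 0 = 12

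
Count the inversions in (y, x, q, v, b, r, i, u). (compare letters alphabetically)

There are 20 inversions.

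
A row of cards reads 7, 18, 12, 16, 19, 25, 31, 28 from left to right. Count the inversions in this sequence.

Count, for each position, how many later elements it exceeds:
7: 0
18: 2
12: 0
16: 0
19: 0
25: 0
31: 1
28: 0
Sum: 0 + 2 + 0 + 0 + 0 + 0 + 1 + 0 = 3

3 inversions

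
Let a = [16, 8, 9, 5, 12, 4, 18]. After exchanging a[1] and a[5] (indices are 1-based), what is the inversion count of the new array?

Positions 1 and 5 hold 16 and 12; after swapping, the array is [12, 8, 9, 5, 16, 4, 18].
Sweep left to right; for each value list the smaller values that follow it:
12: 4
8: 2
9: 2
5: 1
16: 1
4: 0
18: 0
Sum: 4 + 2 + 2 + 1 + 1 + 0 + 0 = 10

10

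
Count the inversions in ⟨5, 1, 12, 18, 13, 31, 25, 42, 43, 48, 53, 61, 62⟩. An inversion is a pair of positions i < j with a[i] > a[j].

Element-by-element contributions:
5 → 1 → 1
1 → none → 0
12 → none → 0
18 → 13 → 1
13 → none → 0
31 → 25 → 1
25 → none → 0
42 → none → 0
43 → none → 0
48 → none → 0
53 → none → 0
61 → none → 0
62 → none → 0
Sum: 1 + 0 + 0 + 1 + 0 + 1 + 0 + 0 + 0 + 0 + 0 + 0 + 0 = 3

Inversions: 3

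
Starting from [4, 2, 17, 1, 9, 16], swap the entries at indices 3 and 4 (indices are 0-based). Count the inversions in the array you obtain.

7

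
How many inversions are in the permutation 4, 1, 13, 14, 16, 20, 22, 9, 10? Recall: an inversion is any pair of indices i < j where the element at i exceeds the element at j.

11

Sweep left to right; for each value list the smaller values that follow it:
4: 1
1: 0
13: 2
14: 2
16: 2
20: 2
22: 2
9: 0
10: 0
Sum: 1 + 0 + 2 + 2 + 2 + 2 + 2 + 0 + 0 = 11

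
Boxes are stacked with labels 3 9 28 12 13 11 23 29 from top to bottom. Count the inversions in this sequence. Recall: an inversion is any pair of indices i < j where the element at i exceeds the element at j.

6

Count, for each position, how many later elements it exceeds:
3: 0
9: 0
28: 4
12: 1
13: 1
11: 0
23: 0
29: 0
Sum: 0 + 0 + 4 + 1 + 1 + 0 + 0 + 0 = 6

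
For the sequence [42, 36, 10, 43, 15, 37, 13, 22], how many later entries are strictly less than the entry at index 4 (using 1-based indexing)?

4

The element at index 4 is 43.
Elements after it: 15, 37, 13, 22
Those smaller than 43: 15, 37, 13, 22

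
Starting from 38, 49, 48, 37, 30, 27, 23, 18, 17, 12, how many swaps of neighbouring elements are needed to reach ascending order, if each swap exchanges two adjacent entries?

43

The minimum number of adjacent swaps to sort an array equals its inversion count, since every such swap removes exactly one inversion.
Count inversions — for each element, later elements that are smaller:
38: 37, 30, 27, 23, 18, 17, 12 → 7
49: 48, 37, 30, 27, 23, 18, 17, 12 → 8
48: 37, 30, 27, 23, 18, 17, 12 → 7
37: 30, 27, 23, 18, 17, 12 → 6
30: 27, 23, 18, 17, 12 → 5
27: 23, 18, 17, 12 → 4
23: 18, 17, 12 → 3
18: 17, 12 → 2
17: 12 → 1
12: none → 0
Total inversions: 7 + 8 + 7 + 6 + 5 + 4 + 3 + 2 + 1 + 0 = 43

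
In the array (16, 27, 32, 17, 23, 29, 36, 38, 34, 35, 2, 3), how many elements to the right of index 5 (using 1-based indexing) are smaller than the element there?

The element at index 5 is 23.
Elements after it: 29, 36, 38, 34, 35, 2, 3
Those smaller than 23: 2, 3

2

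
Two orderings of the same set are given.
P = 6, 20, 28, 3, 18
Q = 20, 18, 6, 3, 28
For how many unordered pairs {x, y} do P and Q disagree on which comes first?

5 disagreeing pairs

Assign each item its position (1..5) in the first ordering, then rewrite the second ordering as that position sequence:
positions: 6→1, 20→2, 28→3, 3→4, 18→5
second ordering as positions: [2, 5, 1, 4, 3]
Discordant pairs = inversions in this position sequence.
2: 1 → 1
5: 1, 4, 3 → 3
1: 0
4: 3 → 1
3: 0
Total: 1 + 3 + 0 + 1 + 0 = 5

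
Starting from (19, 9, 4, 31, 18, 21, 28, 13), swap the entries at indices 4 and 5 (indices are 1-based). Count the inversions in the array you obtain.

Positions 4 and 5 hold 31 and 18; after swapping, the array is [19, 9, 4, 18, 31, 21, 28, 13].
Element-by-element contributions:
19 → 9, 4, 18, 13 → 4
9 → 4 → 1
4 → none → 0
18 → 13 → 1
31 → 21, 28, 13 → 3
21 → 13 → 1
28 → 13 → 1
13 → none → 0
Sum: 4 + 1 + 0 + 1 + 3 + 1 + 1 + 0 = 11

11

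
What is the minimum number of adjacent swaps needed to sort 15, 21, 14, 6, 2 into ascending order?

9 swaps

Each adjacent swap fixes exactly one inversion, so the minimum swap count equals the number of inversions.
Count inversions — for each element, later elements that are smaller:
15: 14, 6, 2 → 3
21: 14, 6, 2 → 3
14: 6, 2 → 2
6: 2 → 1
2: none → 0
Total inversions: 3 + 3 + 2 + 1 + 0 = 9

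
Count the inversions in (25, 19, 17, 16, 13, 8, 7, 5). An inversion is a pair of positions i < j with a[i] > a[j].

28 inversions

Sweep left to right; for each value list the smaller values that follow it:
25 → 19, 17, 16, 13, 8, 7, 5 → 7
19 → 17, 16, 13, 8, 7, 5 → 6
17 → 16, 13, 8, 7, 5 → 5
16 → 13, 8, 7, 5 → 4
13 → 8, 7, 5 → 3
8 → 7, 5 → 2
7 → 5 → 1
5 → none → 0
Sum: 7 + 6 + 5 + 4 + 3 + 2 + 1 + 0 = 28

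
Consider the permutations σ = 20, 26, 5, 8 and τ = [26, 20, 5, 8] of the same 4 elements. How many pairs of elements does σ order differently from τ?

Assign each item its position (1..4) in the first ordering, then rewrite the second ordering as that position sequence:
positions: 20→1, 26→2, 5→3, 8→4
second ordering as positions: [2, 1, 3, 4]
Discordant pairs = inversions in this position sequence.
2: 1 → 1
1: 0
3: 0
4: 0
Total: 1 + 0 + 0 + 0 = 1

There is 1 discordant pair.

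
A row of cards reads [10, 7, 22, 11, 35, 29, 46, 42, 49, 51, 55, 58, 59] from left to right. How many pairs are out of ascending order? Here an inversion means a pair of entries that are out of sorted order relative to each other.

Sweep left to right; for each value list the smaller values that follow it:
10: 1
7: 0
22: 1
11: 0
35: 1
29: 0
46: 1
42: 0
49: 0
51: 0
55: 0
58: 0
59: 0
Sum: 1 + 0 + 1 + 0 + 1 + 0 + 1 + 0 + 0 + 0 + 0 + 0 + 0 = 4

4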